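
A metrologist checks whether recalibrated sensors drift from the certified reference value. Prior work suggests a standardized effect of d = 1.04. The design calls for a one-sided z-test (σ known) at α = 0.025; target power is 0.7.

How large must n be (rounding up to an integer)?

For power 0.7 need Φ(δ − z_{0.025}) = 0.7, so δ = z_{0.025} + z_{0.30} = 1.960 + 0.524 = 2.484.
δ = d·√n ⇒ n = (δ/d)² = (2.484 / 1.04)² = 5.71.
Round up to the next whole unit.

n = 6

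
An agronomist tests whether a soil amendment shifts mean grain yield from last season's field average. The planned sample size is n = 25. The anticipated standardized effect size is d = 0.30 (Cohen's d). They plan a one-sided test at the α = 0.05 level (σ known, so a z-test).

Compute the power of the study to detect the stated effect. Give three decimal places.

Power ≈ 0.442

Noncentrality parameter: δ = d·√n = 0.30 × √25 = 1.5000
One-sided α = 0.05 → critical value z_{0.05} = 1.645.
Power = P(Z > 1.645 − δ) = Φ(-0.145) = 0.4424.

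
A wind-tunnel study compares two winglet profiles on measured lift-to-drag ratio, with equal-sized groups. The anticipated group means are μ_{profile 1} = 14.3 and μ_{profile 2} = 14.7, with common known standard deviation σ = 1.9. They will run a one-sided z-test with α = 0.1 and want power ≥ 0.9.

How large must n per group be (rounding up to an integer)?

Standardized effect: d = |μ_{profile 1} − μ_{profile 2}| / σ = |14.3 − 14.7| / 1.9 = 0.2105
Set Φ(δ − 1.282) = 0.9; then δ − 1.282 = Φ⁻¹(0.9) = 1.282, giving δ = 2.563.
δ = d·√(n/2) ⇒ n = 2(δ/d)² = 2 × (2.563 / 0.2105)² = 296.45.
Rounding up, n = 297 per group.

n = 297 per group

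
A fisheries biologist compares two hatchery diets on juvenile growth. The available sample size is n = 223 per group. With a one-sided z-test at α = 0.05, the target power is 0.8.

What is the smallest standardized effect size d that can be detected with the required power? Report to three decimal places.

Need Φ(δ − 1.645) = 0.8, so δ = 1.645 + 0.842 = 2.486.
δ = d·√(n/2) ⇒ d = δ/√(n/2) = 2.486/√(223/2) = 0.2355.

d ≈ 0.235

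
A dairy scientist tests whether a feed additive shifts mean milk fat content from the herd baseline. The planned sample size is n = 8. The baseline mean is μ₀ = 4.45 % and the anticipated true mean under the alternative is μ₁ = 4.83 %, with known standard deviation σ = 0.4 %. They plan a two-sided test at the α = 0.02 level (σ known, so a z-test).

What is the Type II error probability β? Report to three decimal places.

Standardized effect: d = |μ₁ − μ₀| / σ = |4.83 − 4.45| / 0.4 = 0.9500
Noncentrality parameter: δ = d·√n = 0.9500 × √8 = 2.6870
Critical value for a two-sided test at α = 0.02: z_{α/2} = 2.326.
Power = Φ(δ − 2.326) + Φ(−δ − 2.326) = Φ(0.361) + Φ(-5.013) = 0.6408 + 0.0000 = 0.6408.
Type II error: β = 1 − power = 1 − 0.6408 = 0.3592.

β ≈ 0.359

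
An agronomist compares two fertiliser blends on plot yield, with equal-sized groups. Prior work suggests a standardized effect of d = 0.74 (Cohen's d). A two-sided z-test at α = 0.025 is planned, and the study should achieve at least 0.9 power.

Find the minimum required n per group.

n = 46 per group

Set Φ(δ − 2.241) = 0.9; then δ − 2.241 = Φ⁻¹(0.9) = 1.282, giving δ = 3.523.
(The Φ(−δ − z_{α/2}) term is vanishingly small for δ > 0 and is dropped in the standard sample-size formula.)
δ = d·√(n/2) ⇒ n = 2(δ/d)² = 2 × (3.523 / 0.74)² = 45.33.
Rounding up, n = 46 per group.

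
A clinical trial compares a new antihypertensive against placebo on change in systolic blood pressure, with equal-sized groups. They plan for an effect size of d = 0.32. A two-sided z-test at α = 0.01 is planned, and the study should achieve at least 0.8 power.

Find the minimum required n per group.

n = 229 per group

Set Φ(δ − 2.576) = 0.8; then δ − 2.576 = Φ⁻¹(0.8) = 0.842, giving δ = 3.417.
(For δ > 0 the lower-tail rejection region contributes negligibly to power, so the one-term inversion is standard.)
δ = d·√(n/2) ⇒ n = 2(δ/d)² = 2 × (3.417 / 0.32)² = 228.10.
Round up to the next whole unit.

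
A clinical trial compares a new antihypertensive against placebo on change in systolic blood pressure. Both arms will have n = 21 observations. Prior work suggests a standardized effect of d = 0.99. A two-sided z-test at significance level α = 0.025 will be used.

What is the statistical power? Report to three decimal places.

Power ≈ 0.833

Noncentrality parameter: δ = d·√(n/2) = 0.99 × √(21/2) = 3.2080
Critical value for a two-sided test at α = 0.025: z_{α/2} = 2.241.
Power = Φ(δ − 2.241) + Φ(−δ − 2.241) = Φ(0.967) + Φ(-5.449) = 0.8331 + 0.0000 = 0.8331.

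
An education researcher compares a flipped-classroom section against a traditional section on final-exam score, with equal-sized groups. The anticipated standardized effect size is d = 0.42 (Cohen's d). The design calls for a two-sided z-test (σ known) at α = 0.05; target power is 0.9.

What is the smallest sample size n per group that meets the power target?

n = 120 per group

For power 0.9 need Φ(δ − z_{0.025}) = 0.9, so δ = z_{0.025} + z_{0.10} = 1.960 + 1.282 = 3.242.
(For δ > 0 the lower-tail rejection region contributes negligibly to power, so the one-term inversion is standard.)
δ = d·√(n/2) ⇒ n = 2(δ/d)² = 2 × (3.242 / 0.42)² = 119.13.
Round up to the next whole unit.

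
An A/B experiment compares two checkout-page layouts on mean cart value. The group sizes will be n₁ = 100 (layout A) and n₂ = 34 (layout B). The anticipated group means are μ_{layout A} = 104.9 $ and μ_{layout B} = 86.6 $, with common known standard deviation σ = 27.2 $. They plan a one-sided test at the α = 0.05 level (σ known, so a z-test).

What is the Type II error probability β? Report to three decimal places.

Standardized effect: d = |μ_{layout A} − μ_{layout B}| / σ = |104.9 − 86.6| / 27.2 = 0.6728
Noncentrality parameter: δ = d / √(1/n₁ + 1/n₂) = 0.6728 / √(1/100 + 1/34) = 3.3890
One-sided α = 0.05 → critical value z_{0.05} = 1.645.
Power = Φ(δ − 1.645) = Φ(1.744) = 0.9594.
Type II error: β = 1 − power = 1 − 0.9594 = 0.0406.

β ≈ 0.041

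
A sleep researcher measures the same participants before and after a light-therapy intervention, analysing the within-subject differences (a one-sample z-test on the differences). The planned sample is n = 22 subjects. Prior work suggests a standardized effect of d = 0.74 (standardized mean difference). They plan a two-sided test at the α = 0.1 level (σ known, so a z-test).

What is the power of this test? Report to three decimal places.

Power ≈ 0.966

Noncentrality parameter: δ = d·√n = 0.74 × √22 = 3.4709
Critical value for a two-sided test at α = 0.1: z_{α/2} = 1.645.
Power = Φ(δ − 1.645) + Φ(−δ − 1.645) = Φ(1.826) + Φ(-5.116) = 0.9661 + 0.0000 = 0.9661.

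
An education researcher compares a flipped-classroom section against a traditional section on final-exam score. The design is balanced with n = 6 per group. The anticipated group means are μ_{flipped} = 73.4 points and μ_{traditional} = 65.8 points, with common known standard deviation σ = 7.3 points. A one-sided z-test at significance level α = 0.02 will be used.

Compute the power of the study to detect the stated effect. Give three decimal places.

Power ≈ 0.401

Standardized effect: d = |μ_{flipped} − μ_{traditional}| / σ = |73.4 − 65.8| / 7.3 = 1.0411
Noncentrality parameter: λ = d·√(n/2) = 1.0411 × √(6/2) = 1.8032
Critical value for a one-sided test at α = 0.02: z_α = 2.054.
Power = Φ(λ − 2.054) = Φ(-0.251) = 0.4011.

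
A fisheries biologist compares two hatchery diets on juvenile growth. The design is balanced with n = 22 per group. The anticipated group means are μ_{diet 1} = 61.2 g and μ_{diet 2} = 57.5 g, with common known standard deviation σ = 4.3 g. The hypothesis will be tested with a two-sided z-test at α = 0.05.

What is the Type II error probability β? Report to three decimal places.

β ≈ 0.186

Standardized effect: d = |μ_{diet 1} − μ_{diet 2}| / σ = |61.2 − 57.5| / 4.3 = 0.8605
Noncentrality parameter: δ = d·√(n/2) = 0.8605 × √(22/2) = 2.8538
Two-sided α = 0.05 → critical value z_{0.025} = 1.960.
Power = Φ(δ − 1.960) + Φ(−δ − 1.960) = Φ(0.894) + Φ(-4.814) = 0.8143 + 0.0000 = 0.8143.
Type II error: β = 1 − power = 1 − 0.8143 = 0.1857.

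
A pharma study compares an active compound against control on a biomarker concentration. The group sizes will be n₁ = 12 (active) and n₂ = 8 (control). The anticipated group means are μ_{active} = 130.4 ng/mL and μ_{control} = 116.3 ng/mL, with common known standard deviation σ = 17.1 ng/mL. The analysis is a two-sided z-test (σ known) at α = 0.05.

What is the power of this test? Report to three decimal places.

Standardized effect: d = |μ_{active} − μ_{control}| / σ = |130.4 − 116.3| / 17.1 = 0.8246
Noncentrality parameter: δ = d / √(1/n₁ + 1/n₂) = 0.8246 / √(1/12 + 1/8) = 1.8065
Critical value for a two-sided test at α = 0.05: z_{α/2} = 1.960.
Power = Φ(δ − 1.960) + Φ(−δ − 1.960) = Φ(-0.153) + Φ(-3.766) = 0.4390 + 0.0001 = 0.4391.

Power ≈ 0.439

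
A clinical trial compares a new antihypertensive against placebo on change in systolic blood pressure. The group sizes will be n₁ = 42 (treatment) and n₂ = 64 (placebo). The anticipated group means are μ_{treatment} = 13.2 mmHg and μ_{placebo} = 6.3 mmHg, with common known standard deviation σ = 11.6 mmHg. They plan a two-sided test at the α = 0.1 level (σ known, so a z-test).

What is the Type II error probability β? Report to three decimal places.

Standardized effect: d = |μ_{treatment} − μ_{placebo}| / σ = |13.2 − 6.3| / 11.6 = 0.5948
Noncentrality parameter: δ = d / √(1/n₁ + 1/n₂) = 0.5948 / √(1/42 + 1/64) = 2.9954
Two-sided α = 0.1 → critical value z_{0.05} = 1.645.
Power = Φ(δ − 1.645) + Φ(−δ − 1.645) = Φ(1.351) + Φ(-4.640) = 0.9116 + 0.0000 = 0.9116.
Type II error: β = 1 − power = 1 − 0.9116 = 0.0884.

β ≈ 0.088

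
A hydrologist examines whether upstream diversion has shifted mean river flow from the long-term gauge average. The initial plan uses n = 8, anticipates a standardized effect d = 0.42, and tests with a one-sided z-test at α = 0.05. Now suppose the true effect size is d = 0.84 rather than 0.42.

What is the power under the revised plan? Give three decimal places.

Power ≈ 0.768

With d = 0.84: δ = d·√n = 0.84 × √8 = 2.3759. Critical value z_{0.05} = 1.645.
Revised power = Φ(δ − 1.645) = Φ(0.731) = 0.7676.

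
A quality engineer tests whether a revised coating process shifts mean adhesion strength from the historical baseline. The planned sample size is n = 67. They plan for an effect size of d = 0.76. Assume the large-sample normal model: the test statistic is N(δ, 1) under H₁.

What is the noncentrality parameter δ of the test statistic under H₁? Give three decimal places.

The noncentrality parameter scales effect size by the design's sample-size factor: δ = d·√n = 0.76 × √67 = 6.2209

δ ≈ 6.221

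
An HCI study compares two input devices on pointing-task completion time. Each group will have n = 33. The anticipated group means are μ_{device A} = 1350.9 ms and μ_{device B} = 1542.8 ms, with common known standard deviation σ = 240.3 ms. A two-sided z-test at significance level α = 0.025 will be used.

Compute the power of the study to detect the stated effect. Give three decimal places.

Standardized effect: d = |μ_{device A} − μ_{device B}| / σ = |1350.9 − 1542.8| / 240.3 = 0.7986
Noncentrality parameter: δ = d·√(n/2) = 0.7986 × √(33/2) = 3.2439
Two-sided α = 0.025 → critical value z_{0.0125} = 2.241.
Power = Φ(δ − 2.241) + Φ(−δ − 2.241) = Φ(1.002) + Φ(-5.485) = 0.8419 + 0.0000 = 0.8419.

Power ≈ 0.842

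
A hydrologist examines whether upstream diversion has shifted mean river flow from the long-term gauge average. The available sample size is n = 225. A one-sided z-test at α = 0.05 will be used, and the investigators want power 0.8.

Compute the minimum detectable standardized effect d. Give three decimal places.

Required noncentrality: δ = z_{0.05} + z_{0.20} = 1.645 + 0.842 = 2.486.
δ = d·√n ⇒ d = δ/√n = 2.486/√225 = 0.1658.

d ≈ 0.166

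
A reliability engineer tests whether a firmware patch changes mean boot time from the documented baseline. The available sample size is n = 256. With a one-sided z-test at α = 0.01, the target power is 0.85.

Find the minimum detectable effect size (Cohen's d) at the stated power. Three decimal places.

Need Φ(δ − 2.326) = 0.85, so δ = 2.326 + 1.036 = 3.363.
δ = d·√n ⇒ d = δ/√n = 3.363/√256 = 0.2102.

d ≈ 0.210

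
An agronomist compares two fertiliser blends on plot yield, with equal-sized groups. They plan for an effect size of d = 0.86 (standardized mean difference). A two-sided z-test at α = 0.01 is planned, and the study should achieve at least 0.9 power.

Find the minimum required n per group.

Set Φ(δ − 2.576) = 0.9; then δ − 2.576 = Φ⁻¹(0.9) = 1.282, giving δ = 3.857.
(For δ > 0 the lower-tail rejection region contributes negligibly to power, so the one-term inversion is standard.)
δ = d·√(n/2) ⇒ n = 2(δ/d)² = 2 × (3.857 / 0.86)² = 40.24.
Rounding up, n = 41 per group.

n = 41 per group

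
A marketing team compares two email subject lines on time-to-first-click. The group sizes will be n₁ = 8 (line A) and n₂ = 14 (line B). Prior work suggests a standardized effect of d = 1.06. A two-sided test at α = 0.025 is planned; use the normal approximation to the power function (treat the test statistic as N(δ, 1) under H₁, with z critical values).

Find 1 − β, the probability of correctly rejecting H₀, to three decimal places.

Power ≈ 0.560

Noncentrality parameter: δ = d / √(1/n₁ + 1/n₂) = 1.06 / √(1/8 + 1/14) = 2.3917
Two-sided α = 0.025 → critical value z_{0.0125} = 2.241.
Power = Φ(δ − 2.241) + Φ(−δ − 2.241) = Φ(0.150) + Φ(-4.633) = 0.5597 + 0.0000 = 0.5597.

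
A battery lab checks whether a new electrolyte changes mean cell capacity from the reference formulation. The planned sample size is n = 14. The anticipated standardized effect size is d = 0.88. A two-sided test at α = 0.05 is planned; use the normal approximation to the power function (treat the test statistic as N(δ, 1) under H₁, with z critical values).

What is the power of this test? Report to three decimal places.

Power ≈ 0.909

Noncentrality parameter: δ = d·√n = 0.88 × √14 = 3.2927
Critical value for a two-sided test at α = 0.05: z_{α/2} = 1.960.
Power = Φ(δ − 1.960) + Φ(−δ − 1.960) = Φ(1.333) + Φ(-5.253) = 0.9087 + 0.0000 = 0.9087.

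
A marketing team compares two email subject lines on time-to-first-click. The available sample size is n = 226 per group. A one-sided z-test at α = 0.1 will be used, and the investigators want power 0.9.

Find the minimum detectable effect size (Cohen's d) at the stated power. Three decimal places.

Required noncentrality: δ = z_{0.1} + z_{0.10} = 1.282 + 1.282 = 2.563.
δ = d·√(n/2) ⇒ d = δ/√(n/2) = 2.563/√(226/2) = 0.2411.

d ≈ 0.241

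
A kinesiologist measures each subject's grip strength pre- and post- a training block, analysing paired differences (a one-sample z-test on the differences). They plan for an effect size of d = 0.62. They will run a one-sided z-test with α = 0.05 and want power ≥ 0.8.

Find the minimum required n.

n = 17

Set Φ(δ − 1.645) = 0.8; then δ − 1.645 = Φ⁻¹(0.8) = 0.842, giving δ = 2.486.
δ = d·√n ⇒ n = (δ/d)² = (2.486 / 0.62)² = 16.08.
Rounding up, n = 17.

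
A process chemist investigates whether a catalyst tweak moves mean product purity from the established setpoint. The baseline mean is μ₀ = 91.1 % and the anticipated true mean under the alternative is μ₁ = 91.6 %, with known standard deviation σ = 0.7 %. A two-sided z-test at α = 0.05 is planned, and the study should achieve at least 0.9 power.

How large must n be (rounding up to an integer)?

n = 21

Standardized effect: d = |μ₁ − μ₀| / σ = |91.6 − 91.1| / 0.7 = 0.7143
Set Φ(δ − 1.960) = 0.9; then δ − 1.960 = Φ⁻¹(0.9) = 1.282, giving δ = 3.242.
(Ignoring the negligible lower-tail rejection probability gives the usual closed-form inversion.)
δ = d·√n ⇒ n = (δ/d)² = (3.242 / 0.7143)² = 20.59.
Round up to the next whole unit.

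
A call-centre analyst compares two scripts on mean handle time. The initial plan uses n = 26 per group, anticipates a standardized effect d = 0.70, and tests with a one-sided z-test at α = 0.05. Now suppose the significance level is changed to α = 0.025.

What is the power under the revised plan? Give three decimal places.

Power ≈ 0.714

δ = d·√(n/2) = 0.70 × √(26/2) = 2.5239 (unchanged). New critical value: z_{0.025} = 1.960.
Revised power = P(Z > 1.960 − δ) = Φ(0.564) = 0.7136.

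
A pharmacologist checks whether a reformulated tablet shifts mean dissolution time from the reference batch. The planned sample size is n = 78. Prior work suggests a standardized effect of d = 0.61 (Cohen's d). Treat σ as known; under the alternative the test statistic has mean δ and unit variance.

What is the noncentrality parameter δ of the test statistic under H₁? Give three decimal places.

δ ≈ 5.387

δ = d·√n = 0.61 × √78 = 5.3874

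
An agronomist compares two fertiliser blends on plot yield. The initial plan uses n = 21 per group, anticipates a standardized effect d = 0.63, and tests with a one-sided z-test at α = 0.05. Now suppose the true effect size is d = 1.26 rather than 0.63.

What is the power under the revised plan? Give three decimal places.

Power ≈ 0.993

With d = 1.26: δ = d·√(n/2) = 1.26 × √(21/2) = 4.0829. Critical value z_{0.05} = 1.645.
Revised power = P(Z > 1.645 − δ) = Φ(2.438) = 0.9926.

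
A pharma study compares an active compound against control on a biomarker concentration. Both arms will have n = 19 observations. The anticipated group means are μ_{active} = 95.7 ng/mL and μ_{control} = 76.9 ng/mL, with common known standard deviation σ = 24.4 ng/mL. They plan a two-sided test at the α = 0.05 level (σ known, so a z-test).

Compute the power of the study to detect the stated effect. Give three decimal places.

Standardized effect: d = |μ_{active} − μ_{control}| / σ = |95.7 − 76.9| / 24.4 = 0.7705
Noncentrality parameter: δ = d·√(n/2) = 0.7705 × √(19/2) = 2.3748
Critical value for a two-sided test at α = 0.05: z_{α/2} = 1.960.
Power = Φ(δ − 1.960) + Φ(−δ − 1.960) = Φ(0.415) + Φ(-4.335) = 0.6609 + 0.0000 = 0.6609.

Power ≈ 0.661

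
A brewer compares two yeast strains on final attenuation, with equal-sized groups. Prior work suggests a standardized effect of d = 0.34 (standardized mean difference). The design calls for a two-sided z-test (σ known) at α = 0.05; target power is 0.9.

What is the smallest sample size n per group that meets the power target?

Set Φ(δ − 1.960) = 0.9; then δ − 1.960 = Φ⁻¹(0.9) = 1.282, giving δ = 3.242.
(For δ > 0 the lower-tail rejection region contributes negligibly to power, so the one-term inversion is standard.)
δ = d·√(n/2) ⇒ n = 2(δ/d)² = 2 × (3.242 / 0.34)² = 181.79.
Round up to the next whole unit.

n = 182 per group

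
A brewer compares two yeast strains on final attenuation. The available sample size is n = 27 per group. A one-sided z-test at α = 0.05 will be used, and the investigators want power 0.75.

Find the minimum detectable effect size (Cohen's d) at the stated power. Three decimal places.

d ≈ 0.631

Need Φ(δ − 1.645) = 0.75, so δ = 1.645 + 0.674 = 2.319.
δ = d·√(n/2) ⇒ d = δ/√(n/2) = 2.319/√(27/2) = 0.6312.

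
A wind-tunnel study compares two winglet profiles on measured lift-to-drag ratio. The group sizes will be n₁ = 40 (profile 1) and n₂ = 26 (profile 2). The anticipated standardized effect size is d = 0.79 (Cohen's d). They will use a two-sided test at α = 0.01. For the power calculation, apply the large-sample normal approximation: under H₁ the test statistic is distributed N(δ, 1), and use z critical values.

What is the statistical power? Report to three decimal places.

Noncentrality parameter: λ = d / √(1/n₁ + 1/n₂) = 0.79 / √(1/40 + 1/26) = 3.1360
Critical value for a two-sided test at α = 0.01: z_{α/2} = 2.576.
Power = Φ(λ − 2.576) + Φ(−λ − 2.576) = Φ(0.560) + Φ(-5.712) = 0.7123 + 0.0000 = 0.7123.

Power ≈ 0.712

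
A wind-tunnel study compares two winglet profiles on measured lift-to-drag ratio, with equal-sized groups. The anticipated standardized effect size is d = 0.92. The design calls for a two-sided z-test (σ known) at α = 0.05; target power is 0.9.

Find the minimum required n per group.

n = 25 per group

For power 0.9 need Φ(δ − z_{0.025}) = 0.9, so δ = z_{0.025} + z_{0.10} = 1.960 + 1.282 = 3.242.
(Ignoring the negligible lower-tail rejection probability gives the usual closed-form inversion.)
δ = d·√(n/2) ⇒ n = 2(δ/d)² = 2 × (3.242 / 0.92)² = 24.83.
Rounding up, n = 25 per group.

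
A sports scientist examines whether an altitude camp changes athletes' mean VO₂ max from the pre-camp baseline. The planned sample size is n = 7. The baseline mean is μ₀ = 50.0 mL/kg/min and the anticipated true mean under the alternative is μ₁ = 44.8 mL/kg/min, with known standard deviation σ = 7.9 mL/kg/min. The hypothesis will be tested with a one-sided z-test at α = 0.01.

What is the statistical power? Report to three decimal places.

Power ≈ 0.279

Standardized effect: d = |μ₁ − μ₀| / σ = |44.8 − 50.0| / 7.9 = 0.6582
Noncentrality parameter: δ = d·√n = 0.6582 × √7 = 1.7415
One-sided α = 0.01 → critical value z_{0.01} = 2.326.
Power = Φ(δ − 2.326) = Φ(-0.585) = 0.2793.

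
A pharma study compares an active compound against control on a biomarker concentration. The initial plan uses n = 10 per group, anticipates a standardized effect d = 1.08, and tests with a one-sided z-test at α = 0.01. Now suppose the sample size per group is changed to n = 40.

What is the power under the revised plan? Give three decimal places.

With n = 40 per group: δ = d·√(n/2) = 1.08 × √(40/2) = 4.8299. Critical value z_{0.01} = 2.326.
Revised power = P(Z > 2.326 − δ) = Φ(2.504) = 0.9939.

Power ≈ 0.994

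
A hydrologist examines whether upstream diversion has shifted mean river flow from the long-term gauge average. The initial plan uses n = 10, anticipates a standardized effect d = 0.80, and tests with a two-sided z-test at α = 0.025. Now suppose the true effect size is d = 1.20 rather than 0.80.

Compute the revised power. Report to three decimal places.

With d = 1.20: δ = d·√n = 1.20 × √10 = 3.7947. Critical value z_{0.0125} = 2.241.
Revised power = Φ(δ − 2.241) + Φ(−δ − 2.241) = Φ(1.553) + Φ(-6.036) = 0.9398 + 0.0000 = 0.9398.

Power ≈ 0.940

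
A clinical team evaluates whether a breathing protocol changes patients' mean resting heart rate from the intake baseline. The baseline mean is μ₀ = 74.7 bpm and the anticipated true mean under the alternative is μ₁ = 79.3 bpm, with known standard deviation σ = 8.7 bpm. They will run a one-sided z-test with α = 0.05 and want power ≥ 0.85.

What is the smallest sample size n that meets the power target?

n = 26

Standardized effect: d = |μ₁ − μ₀| / σ = |79.3 − 74.7| / 8.7 = 0.5287
For power 0.85 need Φ(δ − z_{0.05}) = 0.85, so δ = z_{0.05} + z_{0.15} = 1.645 + 1.036 = 2.681.
δ = d·√n ⇒ n = (δ/d)² = (2.681 / 0.5287)² = 25.72.
Rounding up, n = 26.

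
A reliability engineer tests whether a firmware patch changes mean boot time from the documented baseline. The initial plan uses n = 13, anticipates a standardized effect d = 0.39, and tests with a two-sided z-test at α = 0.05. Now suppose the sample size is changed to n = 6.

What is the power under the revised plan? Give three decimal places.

With n = 6: δ = d·√n = 0.39 × √6 = 0.9553. Critical value z_{0.025} = 1.960.
Revised power = Φ(δ − 1.960) + Φ(−δ − 1.960) = Φ(-1.005) + Φ(-2.915) = 0.1575 + 0.0018 = 0.1593.

Power ≈ 0.159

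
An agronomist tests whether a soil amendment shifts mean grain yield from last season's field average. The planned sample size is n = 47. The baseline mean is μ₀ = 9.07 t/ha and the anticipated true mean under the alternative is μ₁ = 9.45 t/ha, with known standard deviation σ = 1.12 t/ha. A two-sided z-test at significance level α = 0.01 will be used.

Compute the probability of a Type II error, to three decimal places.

β ≈ 0.599

Standardized effect: d = |μ₁ − μ₀| / σ = |9.45 − 9.07| / 1.12 = 0.3393
Noncentrality parameter: δ = d·√n = 0.3393 × √47 = 2.3260
Critical value for a two-sided test at α = 0.01: z_{α/2} = 2.576.
Power = Φ(δ − 2.576) + Φ(−δ − 2.576) = Φ(-0.250) + Φ(-4.902) = 0.4014 + 0.0000 = 0.4014.
Type II error: β = 1 − power = 1 − 0.4014 = 0.5986.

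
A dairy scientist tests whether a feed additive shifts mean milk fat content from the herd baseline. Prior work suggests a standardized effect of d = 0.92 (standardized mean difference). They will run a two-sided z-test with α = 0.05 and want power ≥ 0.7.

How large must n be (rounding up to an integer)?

n = 8

For power 0.7 need Φ(δ − z_{0.025}) = 0.7, so δ = z_{0.025} + z_{0.30} = 1.960 + 0.524 = 2.484.
(For δ > 0 the lower-tail rejection region contributes negligibly to power, so the one-term inversion is standard.)
δ = d·√n ⇒ n = (δ/d)² = (2.484 / 0.92)² = 7.29.
Round up to the next whole unit.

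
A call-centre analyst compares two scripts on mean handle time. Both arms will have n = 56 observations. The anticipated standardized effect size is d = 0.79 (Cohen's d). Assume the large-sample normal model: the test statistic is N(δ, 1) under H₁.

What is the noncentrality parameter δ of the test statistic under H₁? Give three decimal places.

δ ≈ 4.180

The noncentrality parameter scales effect size by the design's sample-size factor: δ = d·√(n/2) = 0.79 × √(56/2) = 4.1803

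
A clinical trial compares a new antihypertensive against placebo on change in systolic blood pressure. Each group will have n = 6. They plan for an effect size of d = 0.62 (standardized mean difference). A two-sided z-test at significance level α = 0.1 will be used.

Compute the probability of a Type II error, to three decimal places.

β ≈ 0.713

Noncentrality parameter: δ = d·√(n/2) = 0.62 × √(6/2) = 1.0739
Two-sided α = 0.1 → critical value z_{0.05} = 1.645.
Power = Φ(δ − 1.645) + Φ(−δ − 1.645) = Φ(-0.571) + Φ(-2.719) = 0.2840 + 0.0033 = 0.2873.
Type II error: β = 1 − power = 1 − 0.2873 = 0.7127.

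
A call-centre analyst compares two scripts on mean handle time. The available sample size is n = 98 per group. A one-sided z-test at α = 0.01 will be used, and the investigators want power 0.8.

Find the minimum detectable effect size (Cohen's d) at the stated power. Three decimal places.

d ≈ 0.453

Need Φ(δ − 2.326) = 0.8, so δ = 2.326 + 0.842 = 3.168.
δ = d·√(n/2) ⇒ d = δ/√(n/2) = 3.168/√(98/2) = 0.4526.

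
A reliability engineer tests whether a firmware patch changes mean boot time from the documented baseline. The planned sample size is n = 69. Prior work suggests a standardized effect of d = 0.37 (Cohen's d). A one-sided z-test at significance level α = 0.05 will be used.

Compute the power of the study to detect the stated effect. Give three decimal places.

Power ≈ 0.923

Noncentrality parameter: δ = d·√n = 0.37 × √69 = 3.0735
Critical value for a one-sided test at α = 0.05: z_α = 1.645.
Power = Φ(δ − 1.645) = Φ(1.429) = 0.9234.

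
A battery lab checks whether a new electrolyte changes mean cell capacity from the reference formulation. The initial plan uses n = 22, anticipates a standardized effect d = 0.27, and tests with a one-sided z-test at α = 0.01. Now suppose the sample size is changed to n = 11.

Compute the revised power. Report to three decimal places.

With n = 11: δ = d·√n = 0.27 × √11 = 0.8955. Critical value z_{0.01} = 2.326.
Revised power = P(Z > 2.326 − δ) = Φ(-1.431) = 0.0762.

Power ≈ 0.076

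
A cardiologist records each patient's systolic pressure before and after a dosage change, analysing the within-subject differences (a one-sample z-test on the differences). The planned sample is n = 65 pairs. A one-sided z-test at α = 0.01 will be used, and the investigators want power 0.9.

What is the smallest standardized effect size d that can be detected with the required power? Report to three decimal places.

d ≈ 0.448

Required noncentrality: δ = z_{0.01} + z_{0.10} = 2.326 + 1.282 = 3.608.
δ = d·√n ⇒ d = δ/√n = 3.608/√65 = 0.4475.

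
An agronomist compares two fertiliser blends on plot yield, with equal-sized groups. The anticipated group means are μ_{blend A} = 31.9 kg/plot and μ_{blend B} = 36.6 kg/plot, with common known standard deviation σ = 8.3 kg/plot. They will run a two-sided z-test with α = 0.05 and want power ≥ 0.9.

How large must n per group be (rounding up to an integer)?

n = 66 per group

Standardized effect: d = |μ_{blend A} − μ_{blend B}| / σ = |31.9 − 36.6| / 8.3 = 0.5663
For power 0.9 need Φ(δ − z_{0.025}) = 0.9, so δ = z_{0.025} + z_{0.10} = 1.960 + 1.282 = 3.242.
(The Φ(−δ − z_{α/2}) term is vanishingly small for δ > 0 and is dropped in the standard sample-size formula.)
δ = d·√(n/2) ⇒ n = 2(δ/d)² = 2 × (3.242 / 0.5663)² = 65.54.
Rounding up, n = 66 per group.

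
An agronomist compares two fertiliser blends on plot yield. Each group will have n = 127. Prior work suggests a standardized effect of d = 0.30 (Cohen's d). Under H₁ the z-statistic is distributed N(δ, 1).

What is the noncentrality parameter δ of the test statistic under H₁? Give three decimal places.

The noncentrality parameter scales effect size by the design's sample-size factor: δ = d·√(n/2) = 0.30 × √(127/2) = 2.3906

δ ≈ 2.391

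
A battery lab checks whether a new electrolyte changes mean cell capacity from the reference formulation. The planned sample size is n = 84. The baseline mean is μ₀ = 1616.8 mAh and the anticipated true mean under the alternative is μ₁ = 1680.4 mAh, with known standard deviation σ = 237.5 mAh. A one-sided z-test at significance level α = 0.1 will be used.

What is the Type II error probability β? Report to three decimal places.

β ≈ 0.120

Standardized effect: d = |μ₁ − μ₀| / σ = |1680.4 − 1616.8| / 237.5 = 0.2678
Noncentrality parameter: δ = d·√n = 0.2678 × √84 = 2.4543
Critical value for a one-sided test at α = 0.1: z_α = 1.282.
Power = Φ(δ − 1.282) = Φ(1.173) = 0.8796.
Type II error: β = 1 − power = 1 − 0.8796 = 0.1204.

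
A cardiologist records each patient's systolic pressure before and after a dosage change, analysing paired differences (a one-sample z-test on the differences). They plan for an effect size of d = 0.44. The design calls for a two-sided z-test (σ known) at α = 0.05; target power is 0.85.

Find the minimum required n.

n = 47

Set Φ(δ − 1.960) = 0.85; then δ − 1.960 = Φ⁻¹(0.85) = 1.036, giving δ = 2.996.
(Ignoring the negligible lower-tail rejection probability gives the usual closed-form inversion.)
δ = d·√n ⇒ n = (δ/d)² = (2.996 / 0.44)² = 46.38.
Rounding up, n = 47.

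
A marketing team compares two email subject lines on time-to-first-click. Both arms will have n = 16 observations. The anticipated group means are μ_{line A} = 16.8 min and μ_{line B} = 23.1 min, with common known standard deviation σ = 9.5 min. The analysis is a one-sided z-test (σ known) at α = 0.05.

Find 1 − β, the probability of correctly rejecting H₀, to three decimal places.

Power ≈ 0.591

Standardized effect: d = |μ_{line A} − μ_{line B}| / σ = |16.8 − 23.1| / 9.5 = 0.6632
Noncentrality parameter: δ = d·√(n/2) = 0.6632 × √(16/2) = 1.8757
One-sided α = 0.05 → critical value z_{0.05} = 1.645.
Power = Φ(δ − 1.645) = Φ(0.231) = 0.5913.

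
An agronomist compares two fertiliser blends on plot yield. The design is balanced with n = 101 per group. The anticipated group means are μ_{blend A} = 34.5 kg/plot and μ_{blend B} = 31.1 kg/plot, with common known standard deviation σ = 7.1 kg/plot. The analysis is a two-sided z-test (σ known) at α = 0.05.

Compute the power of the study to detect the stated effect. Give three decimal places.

Standardized effect: d = |μ_{blend A} − μ_{blend B}| / σ = |34.5 − 31.1| / 7.1 = 0.4789
Noncentrality parameter: δ = d·√(n/2) = 0.4789 × √(101/2) = 3.4030
Critical value for a two-sided test at α = 0.05: z_{α/2} = 1.960.
Power = Φ(δ − 1.960) + Φ(−δ − 1.960) = Φ(1.443) + Φ(-5.363) = 0.9255 + 0.0000 = 0.9255.

Power ≈ 0.925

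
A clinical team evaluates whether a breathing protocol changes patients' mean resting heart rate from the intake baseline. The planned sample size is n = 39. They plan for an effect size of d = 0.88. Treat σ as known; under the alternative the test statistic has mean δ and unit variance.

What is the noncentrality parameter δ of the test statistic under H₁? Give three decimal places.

δ = d·√n = 0.88 × √39 = 5.4956

δ ≈ 5.496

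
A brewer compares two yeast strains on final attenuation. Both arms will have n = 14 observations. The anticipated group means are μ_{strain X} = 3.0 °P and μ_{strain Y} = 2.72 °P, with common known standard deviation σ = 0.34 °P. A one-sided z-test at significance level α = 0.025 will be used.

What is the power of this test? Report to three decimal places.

Standardized effect: d = |μ_{strain X} − μ_{strain Y}| / σ = |3.0 − 2.72| / 0.34 = 0.8235
Noncentrality parameter: δ = d·√(n/2) = 0.8235 × √(14/2) = 2.1789
Critical value for a one-sided test at α = 0.025: z_α = 1.960.
Power = P(Z > 1.960 − δ) = Φ(0.219) = 0.5866.

Power ≈ 0.587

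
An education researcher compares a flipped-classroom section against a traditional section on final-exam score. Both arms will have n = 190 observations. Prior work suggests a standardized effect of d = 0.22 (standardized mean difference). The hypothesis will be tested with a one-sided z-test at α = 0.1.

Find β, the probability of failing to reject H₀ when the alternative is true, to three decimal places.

β ≈ 0.194

Noncentrality parameter: δ = d·√(n/2) = 0.22 × √(190/2) = 2.1443
Critical value for a one-sided test at α = 0.1: z_α = 1.282.
Power = P(Z > 1.282 − δ) = Φ(0.863) = 0.8059.
Type II error: β = 1 − power = 1 − 0.8059 = 0.1941.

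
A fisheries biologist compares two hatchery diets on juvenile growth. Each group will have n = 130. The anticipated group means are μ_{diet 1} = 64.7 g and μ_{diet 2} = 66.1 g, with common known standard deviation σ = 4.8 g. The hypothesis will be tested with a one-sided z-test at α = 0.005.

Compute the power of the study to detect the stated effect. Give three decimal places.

Standardized effect: d = |μ_{diet 1} − μ_{diet 2}| / σ = |64.7 − 66.1| / 4.8 = 0.2917
Noncentrality parameter: δ = d·√(n/2) = 0.2917 × √(130/2) = 2.3515
One-sided α = 0.005 → critical value z_{0.005} = 2.576.
Power = P(Z > 2.576 − δ) = Φ(-0.224) = 0.4112.

Power ≈ 0.411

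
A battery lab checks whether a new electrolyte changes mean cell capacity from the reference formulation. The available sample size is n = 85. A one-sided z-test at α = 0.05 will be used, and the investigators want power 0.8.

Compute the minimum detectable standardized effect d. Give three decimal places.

d ≈ 0.270

Need Φ(δ − 1.645) = 0.8, so δ = 1.645 + 0.842 = 2.486.
δ = d·√n ⇒ d = δ/√n = 2.486/√85 = 0.2697.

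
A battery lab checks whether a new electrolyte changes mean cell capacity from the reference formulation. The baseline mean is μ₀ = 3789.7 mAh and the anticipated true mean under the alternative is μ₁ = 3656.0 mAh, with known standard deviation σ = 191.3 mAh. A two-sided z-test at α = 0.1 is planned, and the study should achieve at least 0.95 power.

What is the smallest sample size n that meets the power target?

Standardized effect: d = |μ₁ − μ₀| / σ = |3656.0 − 3789.7| / 191.3 = 0.6989
For power 0.95 need Φ(δ − z_{0.05}) = 0.95, so δ = z_{0.05} + z_{0.05} = 1.645 + 1.645 = 3.290.
(Ignoring the negligible lower-tail rejection probability gives the usual closed-form inversion.)
δ = d·√n ⇒ n = (δ/d)² = (3.290 / 0.6989)² = 22.16.
Round up to the next whole unit.

n = 23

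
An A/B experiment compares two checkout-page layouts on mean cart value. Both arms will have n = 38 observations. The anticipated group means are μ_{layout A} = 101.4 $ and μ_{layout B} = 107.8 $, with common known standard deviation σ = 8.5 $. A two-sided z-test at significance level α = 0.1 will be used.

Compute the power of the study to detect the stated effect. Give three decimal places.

Standardized effect: d = |μ_{layout A} − μ_{layout B}| / σ = |101.4 − 107.8| / 8.5 = 0.7529
Noncentrality parameter: δ = d·√(n/2) = 0.7529 × √(38/2) = 3.2820
Two-sided α = 0.1 → critical value z_{0.05} = 1.645.
Power = Φ(δ − 1.645) + Φ(−δ − 1.645) = Φ(1.637) + Φ(-4.927) = 0.9492 + 0.0000 = 0.9492.

Power ≈ 0.949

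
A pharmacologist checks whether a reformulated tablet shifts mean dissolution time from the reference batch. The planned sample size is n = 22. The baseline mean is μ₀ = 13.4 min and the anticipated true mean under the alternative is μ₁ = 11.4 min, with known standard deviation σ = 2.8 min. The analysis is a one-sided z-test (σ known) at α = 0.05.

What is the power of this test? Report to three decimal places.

Power ≈ 0.956

Standardized effect: d = |μ₁ − μ₀| / σ = |11.4 − 13.4| / 2.8 = 0.7143
Noncentrality parameter: δ = d·√n = 0.7143 × √22 = 3.3503
One-sided α = 0.05 → critical value z_{0.05} = 1.645.
Power = P(Z > 1.645 − δ) = Φ(1.705) = 0.9559.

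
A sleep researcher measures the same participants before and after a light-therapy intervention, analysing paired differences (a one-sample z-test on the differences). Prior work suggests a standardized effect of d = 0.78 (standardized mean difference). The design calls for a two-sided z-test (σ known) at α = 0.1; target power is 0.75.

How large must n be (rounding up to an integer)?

For power 0.75 need Φ(δ − z_{0.05}) = 0.75, so δ = z_{0.05} + z_{0.25} = 1.645 + 0.674 = 2.319.
(Ignoring the negligible lower-tail rejection probability gives the usual closed-form inversion.)
δ = d·√n ⇒ n = (δ/d)² = (2.319 / 0.78)² = 8.84.
Rounding up, n = 9.

n = 9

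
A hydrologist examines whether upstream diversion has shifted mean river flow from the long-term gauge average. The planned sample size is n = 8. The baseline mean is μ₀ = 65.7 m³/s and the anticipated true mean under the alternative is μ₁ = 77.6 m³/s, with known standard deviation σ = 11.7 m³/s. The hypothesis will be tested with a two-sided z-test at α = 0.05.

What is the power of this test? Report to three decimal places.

Power ≈ 0.820

Standardized effect: d = |μ₁ − μ₀| / σ = |77.6 − 65.7| / 11.7 = 1.0171
Noncentrality parameter: δ = d·√n = 1.0171 × √8 = 2.8768
Critical value for a two-sided test at α = 0.05: z_{α/2} = 1.960.
Power = Φ(δ − 1.960) + Φ(−δ − 1.960) = Φ(0.917) + Φ(-4.837) = 0.8204 + 0.0000 = 0.8204.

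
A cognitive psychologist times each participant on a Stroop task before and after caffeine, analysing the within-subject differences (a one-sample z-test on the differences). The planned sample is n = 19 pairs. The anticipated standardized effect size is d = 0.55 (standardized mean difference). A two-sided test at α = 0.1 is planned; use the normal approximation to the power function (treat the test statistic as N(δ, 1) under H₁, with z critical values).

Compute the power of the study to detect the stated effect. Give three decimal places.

Noncentrality parameter: λ = d·√n = 0.55 × √19 = 2.3974
Two-sided α = 0.1 → critical value z_{0.05} = 1.645.
Power = Φ(λ − 1.645) + Φ(−λ − 1.645) = Φ(0.753) + Φ(-4.042) = 0.7741 + 0.0000 = 0.7742.

Power ≈ 0.774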